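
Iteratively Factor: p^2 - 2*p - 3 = (p - 3)*(p + 1)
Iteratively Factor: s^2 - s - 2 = (s - 2)*(s + 1)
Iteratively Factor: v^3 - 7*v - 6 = (v + 1)*(v^2 - v - 6) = (v - 3)*(v + 1)*(v + 2)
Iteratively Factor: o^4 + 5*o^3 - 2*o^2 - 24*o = (o + 3)*(o^3 + 2*o^2 - 8*o) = o*(o + 3)*(o^2 + 2*o - 8) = o*(o + 3)*(o + 4)*(o - 2)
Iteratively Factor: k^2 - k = (k)*(k - 1)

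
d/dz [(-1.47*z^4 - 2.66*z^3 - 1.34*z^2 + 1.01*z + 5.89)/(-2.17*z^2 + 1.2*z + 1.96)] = (6.3798*z^5 + 0.4802*z^4 - 17.9088*z^3 - 15.0571*z^2 + 20.3098*z - 5.0884)/(4.7089*z^4 - 5.208*z^3 - 7.0664*z^2 + 4.704*z + 3.8416)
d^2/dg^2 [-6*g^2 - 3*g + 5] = -12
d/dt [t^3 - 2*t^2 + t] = 3*t^2 - 4*t + 1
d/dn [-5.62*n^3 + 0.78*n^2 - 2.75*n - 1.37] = -16.86*n^2 + 1.56*n - 2.75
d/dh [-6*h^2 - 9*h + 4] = -12*h - 9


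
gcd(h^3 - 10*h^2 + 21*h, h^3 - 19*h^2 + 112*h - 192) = h - 3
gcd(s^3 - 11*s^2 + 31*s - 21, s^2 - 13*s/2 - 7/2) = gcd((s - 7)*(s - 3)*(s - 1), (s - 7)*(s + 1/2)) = s - 7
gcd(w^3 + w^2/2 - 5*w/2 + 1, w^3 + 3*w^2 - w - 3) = w - 1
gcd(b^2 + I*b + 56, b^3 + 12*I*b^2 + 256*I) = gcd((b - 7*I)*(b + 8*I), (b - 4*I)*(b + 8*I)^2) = b + 8*I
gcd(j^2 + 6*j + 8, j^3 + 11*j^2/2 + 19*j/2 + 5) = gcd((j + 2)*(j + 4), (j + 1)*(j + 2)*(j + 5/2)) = j + 2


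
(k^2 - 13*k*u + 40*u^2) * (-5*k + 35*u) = -5*k^3 + 100*k^2*u - 655*k*u^2 + 1400*u^3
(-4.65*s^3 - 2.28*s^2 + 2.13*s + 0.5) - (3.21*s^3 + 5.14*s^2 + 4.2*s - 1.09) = -7.86*s^3 - 7.42*s^2 - 2.07*s + 1.59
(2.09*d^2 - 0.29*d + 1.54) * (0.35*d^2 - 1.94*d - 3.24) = 0.7315*d^4 - 4.1561*d^3 - 5.67*d^2 - 2.048*d - 4.9896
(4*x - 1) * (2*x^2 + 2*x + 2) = 8*x^3 + 6*x^2 + 6*x - 2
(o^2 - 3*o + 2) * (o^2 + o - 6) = o^4 - 2*o^3 - 7*o^2 + 20*o - 12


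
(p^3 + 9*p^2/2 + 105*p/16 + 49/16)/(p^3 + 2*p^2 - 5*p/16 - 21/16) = (4*p + 7)/(4*p - 3)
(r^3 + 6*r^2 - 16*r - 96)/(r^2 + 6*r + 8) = (r^2 + 2*r - 24)/(r + 2)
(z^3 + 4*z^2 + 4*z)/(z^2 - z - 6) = z*(z + 2)/(z - 3)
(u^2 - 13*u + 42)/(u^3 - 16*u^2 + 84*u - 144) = (u - 7)/(u^2 - 10*u + 24)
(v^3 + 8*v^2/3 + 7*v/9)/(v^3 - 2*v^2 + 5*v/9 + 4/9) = v*(3*v + 7)/(3*v^2 - 7*v + 4)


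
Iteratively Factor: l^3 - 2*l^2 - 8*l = (l + 2)*(l^2 - 4*l) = (l - 4)*(l + 2)*(l)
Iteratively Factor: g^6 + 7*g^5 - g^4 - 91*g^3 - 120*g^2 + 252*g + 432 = (g + 3)*(g^5 + 4*g^4 - 13*g^3 - 52*g^2 + 36*g + 144) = (g + 2)*(g + 3)*(g^4 + 2*g^3 - 17*g^2 - 18*g + 72) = (g + 2)*(g + 3)^2*(g^3 - g^2 - 14*g + 24) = (g - 3)*(g + 2)*(g + 3)^2*(g^2 + 2*g - 8) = (g - 3)*(g + 2)*(g + 3)^2*(g + 4)*(g - 2)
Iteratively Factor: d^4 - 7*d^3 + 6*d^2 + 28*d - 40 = (d - 5)*(d^3 - 2*d^2 - 4*d + 8) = (d - 5)*(d + 2)*(d^2 - 4*d + 4) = (d - 5)*(d - 2)*(d + 2)*(d - 2)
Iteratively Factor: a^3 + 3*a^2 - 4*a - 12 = (a - 2)*(a^2 + 5*a + 6) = (a - 2)*(a + 3)*(a + 2)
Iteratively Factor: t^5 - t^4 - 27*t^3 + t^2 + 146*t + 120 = (t - 3)*(t^4 + 2*t^3 - 21*t^2 - 62*t - 40) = (t - 5)*(t - 3)*(t^3 + 7*t^2 + 14*t + 8) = (t - 5)*(t - 3)*(t + 4)*(t^2 + 3*t + 2) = (t - 5)*(t - 3)*(t + 2)*(t + 4)*(t + 1)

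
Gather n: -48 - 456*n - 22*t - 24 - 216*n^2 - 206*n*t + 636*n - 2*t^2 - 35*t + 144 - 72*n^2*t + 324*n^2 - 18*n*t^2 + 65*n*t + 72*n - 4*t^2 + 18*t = n^2*(108 - 72*t) + n*(-18*t^2 - 141*t + 252) - 6*t^2 - 39*t + 72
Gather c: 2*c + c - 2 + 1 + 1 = 3*c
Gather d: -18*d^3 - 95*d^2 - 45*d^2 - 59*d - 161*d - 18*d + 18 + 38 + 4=-18*d^3 - 140*d^2 - 238*d + 60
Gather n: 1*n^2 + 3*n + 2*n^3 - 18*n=2*n^3 + n^2 - 15*n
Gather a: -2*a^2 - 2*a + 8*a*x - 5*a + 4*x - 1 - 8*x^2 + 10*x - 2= -2*a^2 + a*(8*x - 7) - 8*x^2 + 14*x - 3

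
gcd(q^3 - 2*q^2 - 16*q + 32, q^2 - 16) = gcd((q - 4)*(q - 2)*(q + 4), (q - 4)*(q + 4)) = q^2 - 16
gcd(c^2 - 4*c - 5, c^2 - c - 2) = c + 1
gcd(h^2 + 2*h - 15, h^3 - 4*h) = 1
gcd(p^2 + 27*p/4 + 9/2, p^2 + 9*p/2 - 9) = p + 6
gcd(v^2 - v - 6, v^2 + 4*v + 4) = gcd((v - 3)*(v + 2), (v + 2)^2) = v + 2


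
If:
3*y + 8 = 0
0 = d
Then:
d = 0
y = -8/3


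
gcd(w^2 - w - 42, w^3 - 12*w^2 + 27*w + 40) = 1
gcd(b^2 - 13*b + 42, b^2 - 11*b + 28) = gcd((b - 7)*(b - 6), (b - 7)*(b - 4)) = b - 7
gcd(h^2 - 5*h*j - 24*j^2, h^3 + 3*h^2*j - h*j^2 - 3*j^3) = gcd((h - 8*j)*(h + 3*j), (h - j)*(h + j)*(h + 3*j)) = h + 3*j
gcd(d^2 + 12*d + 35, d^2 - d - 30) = d + 5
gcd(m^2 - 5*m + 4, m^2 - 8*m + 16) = m - 4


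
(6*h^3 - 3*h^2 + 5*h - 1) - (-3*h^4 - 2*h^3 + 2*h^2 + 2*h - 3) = 3*h^4 + 8*h^3 - 5*h^2 + 3*h + 2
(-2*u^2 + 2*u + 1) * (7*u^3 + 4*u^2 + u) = -14*u^5 + 6*u^4 + 13*u^3 + 6*u^2 + u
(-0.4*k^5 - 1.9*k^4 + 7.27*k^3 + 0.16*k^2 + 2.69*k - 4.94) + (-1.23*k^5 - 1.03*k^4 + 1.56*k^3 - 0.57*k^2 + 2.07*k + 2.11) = -1.63*k^5 - 2.93*k^4 + 8.83*k^3 - 0.41*k^2 + 4.76*k - 2.83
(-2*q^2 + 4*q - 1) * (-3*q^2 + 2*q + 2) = 6*q^4 - 16*q^3 + 7*q^2 + 6*q - 2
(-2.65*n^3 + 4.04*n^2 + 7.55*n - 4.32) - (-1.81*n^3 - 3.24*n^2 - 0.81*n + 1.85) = -0.84*n^3 + 7.28*n^2 + 8.36*n - 6.17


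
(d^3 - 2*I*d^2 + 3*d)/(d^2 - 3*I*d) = d + I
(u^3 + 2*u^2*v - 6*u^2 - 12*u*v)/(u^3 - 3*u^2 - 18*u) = (u + 2*v)/(u + 3)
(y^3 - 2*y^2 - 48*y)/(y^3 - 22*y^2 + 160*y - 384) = y*(y + 6)/(y^2 - 14*y + 48)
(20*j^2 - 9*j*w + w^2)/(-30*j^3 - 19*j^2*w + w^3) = (-4*j + w)/(6*j^2 + 5*j*w + w^2)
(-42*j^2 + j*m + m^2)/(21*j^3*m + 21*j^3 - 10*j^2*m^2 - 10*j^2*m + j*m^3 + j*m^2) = (-42*j^2 + j*m + m^2)/(j*(21*j^2*m + 21*j^2 - 10*j*m^2 - 10*j*m + m^3 + m^2))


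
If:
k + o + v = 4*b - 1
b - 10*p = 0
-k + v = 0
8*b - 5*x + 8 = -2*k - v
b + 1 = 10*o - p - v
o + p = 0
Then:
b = -10/83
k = -62/83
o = 1/83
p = -1/83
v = -62/83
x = 398/415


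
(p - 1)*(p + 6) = p^2 + 5*p - 6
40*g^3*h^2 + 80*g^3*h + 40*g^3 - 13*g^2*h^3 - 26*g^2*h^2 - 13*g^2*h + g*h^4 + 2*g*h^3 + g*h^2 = (-8*g + h)*(-5*g + h)*(h + 1)*(g*h + g)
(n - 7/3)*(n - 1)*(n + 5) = n^3 + 5*n^2/3 - 43*n/3 + 35/3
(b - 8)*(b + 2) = b^2 - 6*b - 16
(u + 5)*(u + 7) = u^2 + 12*u + 35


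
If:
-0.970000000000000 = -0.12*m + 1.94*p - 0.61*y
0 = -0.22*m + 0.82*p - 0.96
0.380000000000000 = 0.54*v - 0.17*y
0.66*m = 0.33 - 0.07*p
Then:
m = 0.37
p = 1.27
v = 2.45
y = 5.55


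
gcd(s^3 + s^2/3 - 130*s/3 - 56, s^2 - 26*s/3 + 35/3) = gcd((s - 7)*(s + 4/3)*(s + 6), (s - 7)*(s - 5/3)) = s - 7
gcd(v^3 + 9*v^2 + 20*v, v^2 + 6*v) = v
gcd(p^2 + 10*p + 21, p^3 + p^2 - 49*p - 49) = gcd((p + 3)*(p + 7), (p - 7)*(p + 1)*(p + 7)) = p + 7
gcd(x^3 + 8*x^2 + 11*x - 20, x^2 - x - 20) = x + 4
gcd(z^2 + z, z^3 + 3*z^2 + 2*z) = z^2 + z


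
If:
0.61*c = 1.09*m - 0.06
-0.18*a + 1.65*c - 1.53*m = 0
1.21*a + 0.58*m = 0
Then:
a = -0.05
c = 0.09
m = 0.11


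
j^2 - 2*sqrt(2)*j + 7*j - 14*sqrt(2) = (j + 7)*(j - 2*sqrt(2))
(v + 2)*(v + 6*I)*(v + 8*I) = v^3 + 2*v^2 + 14*I*v^2 - 48*v + 28*I*v - 96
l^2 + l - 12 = (l - 3)*(l + 4)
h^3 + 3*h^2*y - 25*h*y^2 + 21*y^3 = (h - 3*y)*(h - y)*(h + 7*y)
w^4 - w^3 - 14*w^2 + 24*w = w*(w - 3)*(w - 2)*(w + 4)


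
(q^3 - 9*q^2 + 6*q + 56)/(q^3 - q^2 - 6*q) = (q^2 - 11*q + 28)/(q*(q - 3))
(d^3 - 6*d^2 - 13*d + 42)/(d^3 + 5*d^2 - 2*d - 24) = (d - 7)/(d + 4)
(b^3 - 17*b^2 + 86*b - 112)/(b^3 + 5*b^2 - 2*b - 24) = (b^2 - 15*b + 56)/(b^2 + 7*b + 12)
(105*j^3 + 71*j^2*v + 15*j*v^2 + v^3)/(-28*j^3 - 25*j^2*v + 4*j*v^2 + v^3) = (15*j^2 + 8*j*v + v^2)/(-4*j^2 - 3*j*v + v^2)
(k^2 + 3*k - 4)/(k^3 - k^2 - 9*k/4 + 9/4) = 4*(k + 4)/(4*k^2 - 9)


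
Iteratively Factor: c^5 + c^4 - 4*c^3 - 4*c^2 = (c + 1)*(c^4 - 4*c^2) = (c - 2)*(c + 1)*(c^3 + 2*c^2) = c*(c - 2)*(c + 1)*(c^2 + 2*c) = c*(c - 2)*(c + 1)*(c + 2)*(c)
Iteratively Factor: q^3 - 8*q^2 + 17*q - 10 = (q - 2)*(q^2 - 6*q + 5) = (q - 5)*(q - 2)*(q - 1)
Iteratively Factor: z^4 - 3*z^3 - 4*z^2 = (z)*(z^3 - 3*z^2 - 4*z) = z*(z - 4)*(z^2 + z) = z^2*(z - 4)*(z + 1)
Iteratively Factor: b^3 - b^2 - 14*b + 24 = (b - 3)*(b^2 + 2*b - 8) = (b - 3)*(b - 2)*(b + 4)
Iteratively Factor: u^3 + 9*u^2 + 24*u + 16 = (u + 4)*(u^2 + 5*u + 4) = (u + 1)*(u + 4)*(u + 4)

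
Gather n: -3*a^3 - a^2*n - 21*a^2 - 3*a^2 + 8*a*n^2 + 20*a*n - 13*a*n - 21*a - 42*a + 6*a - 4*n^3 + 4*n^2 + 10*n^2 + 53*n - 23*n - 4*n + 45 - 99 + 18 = -3*a^3 - 24*a^2 - 57*a - 4*n^3 + n^2*(8*a + 14) + n*(-a^2 + 7*a + 26) - 36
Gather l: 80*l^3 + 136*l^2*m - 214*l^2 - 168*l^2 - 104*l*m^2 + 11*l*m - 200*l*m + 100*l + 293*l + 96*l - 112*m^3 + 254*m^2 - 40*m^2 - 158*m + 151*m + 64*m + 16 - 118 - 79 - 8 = 80*l^3 + l^2*(136*m - 382) + l*(-104*m^2 - 189*m + 489) - 112*m^3 + 214*m^2 + 57*m - 189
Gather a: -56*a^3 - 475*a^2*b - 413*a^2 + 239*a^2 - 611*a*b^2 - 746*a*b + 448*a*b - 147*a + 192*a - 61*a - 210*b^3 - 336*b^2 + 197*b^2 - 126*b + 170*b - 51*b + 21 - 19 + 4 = -56*a^3 + a^2*(-475*b - 174) + a*(-611*b^2 - 298*b - 16) - 210*b^3 - 139*b^2 - 7*b + 6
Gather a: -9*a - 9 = -9*a - 9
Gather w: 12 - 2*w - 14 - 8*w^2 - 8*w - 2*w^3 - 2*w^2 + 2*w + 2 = -2*w^3 - 10*w^2 - 8*w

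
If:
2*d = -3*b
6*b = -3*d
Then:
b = 0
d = 0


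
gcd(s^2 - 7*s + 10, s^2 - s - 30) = 1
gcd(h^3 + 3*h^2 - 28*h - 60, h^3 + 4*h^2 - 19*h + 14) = 1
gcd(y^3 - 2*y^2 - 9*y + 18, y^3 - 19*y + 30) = y^2 - 5*y + 6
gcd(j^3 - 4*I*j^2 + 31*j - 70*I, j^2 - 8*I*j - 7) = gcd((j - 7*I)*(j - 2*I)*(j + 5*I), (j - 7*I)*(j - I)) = j - 7*I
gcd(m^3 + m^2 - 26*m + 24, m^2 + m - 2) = m - 1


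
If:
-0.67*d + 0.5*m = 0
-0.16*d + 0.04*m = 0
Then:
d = 0.00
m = 0.00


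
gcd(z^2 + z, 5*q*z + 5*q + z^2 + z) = z + 1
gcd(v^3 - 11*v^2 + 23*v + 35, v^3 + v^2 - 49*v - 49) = v^2 - 6*v - 7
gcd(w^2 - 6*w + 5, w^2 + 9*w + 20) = 1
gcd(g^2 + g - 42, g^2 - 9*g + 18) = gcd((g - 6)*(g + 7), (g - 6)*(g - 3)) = g - 6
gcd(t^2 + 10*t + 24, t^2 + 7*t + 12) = t + 4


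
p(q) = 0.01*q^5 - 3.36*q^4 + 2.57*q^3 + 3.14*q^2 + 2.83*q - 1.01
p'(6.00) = -2520.17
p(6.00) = -3592.67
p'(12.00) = -20999.09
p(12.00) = -62258.57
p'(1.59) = -21.40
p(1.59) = 0.39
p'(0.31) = 5.12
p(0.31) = 0.21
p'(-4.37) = 1262.47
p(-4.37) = -1409.19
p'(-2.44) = 230.42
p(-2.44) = -146.52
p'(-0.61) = 4.93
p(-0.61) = -2.62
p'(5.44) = -1854.75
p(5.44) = -2373.93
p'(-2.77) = 333.19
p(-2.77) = -238.82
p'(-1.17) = 27.66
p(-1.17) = -10.46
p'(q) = 0.05*q^4 - 13.44*q^3 + 7.71*q^2 + 6.28*q + 2.83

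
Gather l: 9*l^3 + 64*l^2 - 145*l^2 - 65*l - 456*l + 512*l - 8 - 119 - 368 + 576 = 9*l^3 - 81*l^2 - 9*l + 81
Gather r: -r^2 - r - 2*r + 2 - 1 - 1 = -r^2 - 3*r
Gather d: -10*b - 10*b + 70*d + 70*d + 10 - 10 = -20*b + 140*d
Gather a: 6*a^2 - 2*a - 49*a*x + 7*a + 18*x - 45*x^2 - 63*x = 6*a^2 + a*(5 - 49*x) - 45*x^2 - 45*x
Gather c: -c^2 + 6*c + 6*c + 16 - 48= -c^2 + 12*c - 32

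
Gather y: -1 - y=-y - 1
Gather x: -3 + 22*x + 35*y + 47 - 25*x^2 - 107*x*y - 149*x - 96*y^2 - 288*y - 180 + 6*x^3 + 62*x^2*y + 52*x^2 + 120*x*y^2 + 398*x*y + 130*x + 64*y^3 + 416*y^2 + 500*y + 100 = 6*x^3 + x^2*(62*y + 27) + x*(120*y^2 + 291*y + 3) + 64*y^3 + 320*y^2 + 247*y - 36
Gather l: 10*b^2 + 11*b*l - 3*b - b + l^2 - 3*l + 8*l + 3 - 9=10*b^2 - 4*b + l^2 + l*(11*b + 5) - 6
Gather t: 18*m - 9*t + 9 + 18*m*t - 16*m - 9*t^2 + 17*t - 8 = 2*m - 9*t^2 + t*(18*m + 8) + 1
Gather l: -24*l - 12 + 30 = 18 - 24*l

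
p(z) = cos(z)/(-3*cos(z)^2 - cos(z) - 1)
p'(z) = (-6*sin(z)*cos(z) - sin(z))*cos(z)/(-3*cos(z)^2 - cos(z) - 1)^2 - sin(z)/(-3*cos(z)^2 - cos(z) - 1)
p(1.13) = -0.22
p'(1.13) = 0.11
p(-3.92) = 0.39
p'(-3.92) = -0.11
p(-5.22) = -0.22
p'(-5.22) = 0.05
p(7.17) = -0.22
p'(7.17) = -0.02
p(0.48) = -0.21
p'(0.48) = -0.03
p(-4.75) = -0.04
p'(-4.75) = 0.92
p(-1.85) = 0.29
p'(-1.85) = -0.82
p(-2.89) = 0.34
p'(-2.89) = 0.06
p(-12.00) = -0.21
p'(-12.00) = -0.04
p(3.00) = 0.34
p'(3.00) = -0.03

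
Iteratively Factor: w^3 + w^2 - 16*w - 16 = (w + 1)*(w^2 - 16) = (w + 1)*(w + 4)*(w - 4)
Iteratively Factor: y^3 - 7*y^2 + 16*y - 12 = (y - 3)*(y^2 - 4*y + 4) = (y - 3)*(y - 2)*(y - 2)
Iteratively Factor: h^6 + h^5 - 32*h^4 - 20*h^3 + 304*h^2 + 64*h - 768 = (h - 3)*(h^5 + 4*h^4 - 20*h^3 - 80*h^2 + 64*h + 256) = (h - 3)*(h - 2)*(h^4 + 6*h^3 - 8*h^2 - 96*h - 128) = (h - 4)*(h - 3)*(h - 2)*(h^3 + 10*h^2 + 32*h + 32) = (h - 4)*(h - 3)*(h - 2)*(h + 2)*(h^2 + 8*h + 16) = (h - 4)*(h - 3)*(h - 2)*(h + 2)*(h + 4)*(h + 4)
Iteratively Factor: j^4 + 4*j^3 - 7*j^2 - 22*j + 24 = (j - 2)*(j^3 + 6*j^2 + 5*j - 12) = (j - 2)*(j - 1)*(j^2 + 7*j + 12) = (j - 2)*(j - 1)*(j + 3)*(j + 4)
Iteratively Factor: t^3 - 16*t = (t)*(t^2 - 16) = t*(t - 4)*(t + 4)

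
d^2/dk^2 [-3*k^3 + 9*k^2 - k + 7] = 18 - 18*k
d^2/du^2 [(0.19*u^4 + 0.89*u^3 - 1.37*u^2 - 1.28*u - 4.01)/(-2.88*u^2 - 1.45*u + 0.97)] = (-3.151872*u^6 - 4.76064000000002*u^5 + 0.787853999999982*u^4 + 5.35212600000003*u^3 + 227.892114*u^2 + 116.905002*u + 45.445428)/(23.887872*u^6 + 36.08064*u^5 - 5.971104*u^4 - 21.255695*u^3 + 2.011101*u^2 + 4.092915*u - 0.912673)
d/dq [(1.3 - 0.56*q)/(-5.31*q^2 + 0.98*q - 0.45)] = (-2.9736*q^2 + 13.806*q - 1.022)/(28.1961*q^4 - 10.4076*q^3 + 5.7394*q^2 - 0.882*q + 0.2025)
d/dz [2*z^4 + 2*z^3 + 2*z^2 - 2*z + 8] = 8*z^3 + 6*z^2 + 4*z - 2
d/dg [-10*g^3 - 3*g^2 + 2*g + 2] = -30*g^2 - 6*g + 2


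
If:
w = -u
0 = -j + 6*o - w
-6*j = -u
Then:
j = -w/6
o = 5*w/36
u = -w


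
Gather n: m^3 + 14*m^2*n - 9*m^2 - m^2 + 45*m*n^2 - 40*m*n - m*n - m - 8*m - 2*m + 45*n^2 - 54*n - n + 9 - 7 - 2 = m^3 - 10*m^2 - 11*m + n^2*(45*m + 45) + n*(14*m^2 - 41*m - 55)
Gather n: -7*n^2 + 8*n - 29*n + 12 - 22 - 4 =-7*n^2 - 21*n - 14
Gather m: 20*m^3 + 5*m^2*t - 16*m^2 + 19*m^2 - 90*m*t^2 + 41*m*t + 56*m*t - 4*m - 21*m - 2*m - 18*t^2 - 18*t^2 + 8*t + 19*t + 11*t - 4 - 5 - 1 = 20*m^3 + m^2*(5*t + 3) + m*(-90*t^2 + 97*t - 27) - 36*t^2 + 38*t - 10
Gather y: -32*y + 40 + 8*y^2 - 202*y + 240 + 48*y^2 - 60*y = 56*y^2 - 294*y + 280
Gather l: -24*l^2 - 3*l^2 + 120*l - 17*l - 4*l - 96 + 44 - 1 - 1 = -27*l^2 + 99*l - 54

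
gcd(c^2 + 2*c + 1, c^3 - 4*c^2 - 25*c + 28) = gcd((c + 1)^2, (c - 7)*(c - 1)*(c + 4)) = 1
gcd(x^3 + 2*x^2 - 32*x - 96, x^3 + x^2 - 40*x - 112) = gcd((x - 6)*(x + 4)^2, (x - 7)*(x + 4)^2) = x^2 + 8*x + 16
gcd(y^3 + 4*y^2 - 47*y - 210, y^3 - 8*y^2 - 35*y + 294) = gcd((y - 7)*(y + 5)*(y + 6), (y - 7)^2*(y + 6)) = y^2 - y - 42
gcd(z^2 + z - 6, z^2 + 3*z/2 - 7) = z - 2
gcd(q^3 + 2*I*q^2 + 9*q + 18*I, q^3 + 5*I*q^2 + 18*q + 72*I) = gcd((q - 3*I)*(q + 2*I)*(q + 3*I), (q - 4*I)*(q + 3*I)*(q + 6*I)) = q + 3*I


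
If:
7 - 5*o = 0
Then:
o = 7/5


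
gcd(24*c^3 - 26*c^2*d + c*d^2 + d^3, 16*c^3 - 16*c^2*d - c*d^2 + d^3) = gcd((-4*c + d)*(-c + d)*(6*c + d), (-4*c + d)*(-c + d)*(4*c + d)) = 4*c^2 - 5*c*d + d^2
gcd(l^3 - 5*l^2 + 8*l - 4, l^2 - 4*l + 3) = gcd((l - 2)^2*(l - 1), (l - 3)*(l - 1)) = l - 1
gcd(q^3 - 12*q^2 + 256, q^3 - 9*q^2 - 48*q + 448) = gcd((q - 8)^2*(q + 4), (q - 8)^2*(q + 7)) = q^2 - 16*q + 64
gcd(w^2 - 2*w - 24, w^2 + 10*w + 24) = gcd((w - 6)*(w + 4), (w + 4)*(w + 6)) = w + 4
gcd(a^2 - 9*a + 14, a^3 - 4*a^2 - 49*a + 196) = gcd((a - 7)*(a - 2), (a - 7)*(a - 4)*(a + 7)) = a - 7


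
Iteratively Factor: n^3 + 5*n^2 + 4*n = (n)*(n^2 + 5*n + 4) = n*(n + 1)*(n + 4)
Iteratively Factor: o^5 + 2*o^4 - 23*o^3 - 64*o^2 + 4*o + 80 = (o - 1)*(o^4 + 3*o^3 - 20*o^2 - 84*o - 80) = (o - 1)*(o + 2)*(o^3 + o^2 - 22*o - 40) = (o - 1)*(o + 2)^2*(o^2 - o - 20) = (o - 5)*(o - 1)*(o + 2)^2*(o + 4)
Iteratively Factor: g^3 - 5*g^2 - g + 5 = (g - 1)*(g^2 - 4*g - 5) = (g - 5)*(g - 1)*(g + 1)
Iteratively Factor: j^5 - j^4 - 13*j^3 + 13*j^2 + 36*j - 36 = (j - 1)*(j^4 - 13*j^2 + 36) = (j - 1)*(j + 3)*(j^3 - 3*j^2 - 4*j + 12) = (j - 2)*(j - 1)*(j + 3)*(j^2 - j - 6) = (j - 2)*(j - 1)*(j + 2)*(j + 3)*(j - 3)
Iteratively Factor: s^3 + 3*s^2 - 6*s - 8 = (s + 1)*(s^2 + 2*s - 8) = (s - 2)*(s + 1)*(s + 4)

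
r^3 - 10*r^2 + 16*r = r*(r - 8)*(r - 2)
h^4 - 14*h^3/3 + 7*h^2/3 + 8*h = h*(h - 3)*(h - 8/3)*(h + 1)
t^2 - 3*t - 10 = (t - 5)*(t + 2)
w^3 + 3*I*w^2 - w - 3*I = (w - 1)*(w + 1)*(w + 3*I)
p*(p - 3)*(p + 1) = p^3 - 2*p^2 - 3*p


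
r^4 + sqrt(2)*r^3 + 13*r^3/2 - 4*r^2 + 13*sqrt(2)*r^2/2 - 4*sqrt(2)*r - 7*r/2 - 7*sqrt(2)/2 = (r - 1)*(r + 1/2)*(r + 7)*(r + sqrt(2))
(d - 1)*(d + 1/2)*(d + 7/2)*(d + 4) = d^4 + 7*d^3 + 39*d^2/4 - 43*d/4 - 7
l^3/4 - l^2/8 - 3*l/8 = l*(l/4 + 1/4)*(l - 3/2)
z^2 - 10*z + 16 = (z - 8)*(z - 2)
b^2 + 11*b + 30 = (b + 5)*(b + 6)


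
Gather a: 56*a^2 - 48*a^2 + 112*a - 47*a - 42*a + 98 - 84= 8*a^2 + 23*a + 14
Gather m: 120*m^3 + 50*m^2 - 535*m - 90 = 120*m^3 + 50*m^2 - 535*m - 90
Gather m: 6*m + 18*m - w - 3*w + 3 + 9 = 24*m - 4*w + 12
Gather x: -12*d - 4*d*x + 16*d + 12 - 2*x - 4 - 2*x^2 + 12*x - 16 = 4*d - 2*x^2 + x*(10 - 4*d) - 8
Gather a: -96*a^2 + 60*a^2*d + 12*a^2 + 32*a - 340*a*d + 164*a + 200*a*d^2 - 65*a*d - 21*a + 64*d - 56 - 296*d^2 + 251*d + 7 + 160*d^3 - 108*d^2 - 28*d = a^2*(60*d - 84) + a*(200*d^2 - 405*d + 175) + 160*d^3 - 404*d^2 + 287*d - 49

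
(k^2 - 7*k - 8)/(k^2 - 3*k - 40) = (k + 1)/(k + 5)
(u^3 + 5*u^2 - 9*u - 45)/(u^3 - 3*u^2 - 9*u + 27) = (u + 5)/(u - 3)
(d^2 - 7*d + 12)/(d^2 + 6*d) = (d^2 - 7*d + 12)/(d*(d + 6))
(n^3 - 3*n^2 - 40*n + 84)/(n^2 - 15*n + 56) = (n^2 + 4*n - 12)/(n - 8)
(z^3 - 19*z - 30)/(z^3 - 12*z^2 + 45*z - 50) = (z^2 + 5*z + 6)/(z^2 - 7*z + 10)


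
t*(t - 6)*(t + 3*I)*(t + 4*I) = t^4 - 6*t^3 + 7*I*t^3 - 12*t^2 - 42*I*t^2 + 72*t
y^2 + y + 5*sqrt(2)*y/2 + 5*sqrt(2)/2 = (y + 1)*(y + 5*sqrt(2)/2)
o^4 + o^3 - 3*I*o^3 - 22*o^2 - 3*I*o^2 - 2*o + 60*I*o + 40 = (o - 4)*(o + 5)*(o - 2*I)*(o - I)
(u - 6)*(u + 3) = u^2 - 3*u - 18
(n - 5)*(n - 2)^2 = n^3 - 9*n^2 + 24*n - 20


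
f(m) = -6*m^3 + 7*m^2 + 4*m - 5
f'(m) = -18*m^2 + 14*m + 4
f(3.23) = -121.24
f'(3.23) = -138.57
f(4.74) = -467.75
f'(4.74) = -334.06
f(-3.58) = 345.69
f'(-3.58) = -276.82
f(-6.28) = 1731.99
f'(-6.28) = -793.81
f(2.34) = -34.19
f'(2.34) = -61.80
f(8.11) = -2712.63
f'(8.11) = -1066.36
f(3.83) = -224.09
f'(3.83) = -206.42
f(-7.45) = 2834.68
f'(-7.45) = -1099.34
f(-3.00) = 208.00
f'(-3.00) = -200.00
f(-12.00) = 11323.00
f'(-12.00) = -2756.00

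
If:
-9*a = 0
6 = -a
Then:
No Solution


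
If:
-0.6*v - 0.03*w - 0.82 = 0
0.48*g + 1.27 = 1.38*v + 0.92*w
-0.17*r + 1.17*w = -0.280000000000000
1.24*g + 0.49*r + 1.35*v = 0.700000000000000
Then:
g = -3.39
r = 14.02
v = -1.46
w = 1.80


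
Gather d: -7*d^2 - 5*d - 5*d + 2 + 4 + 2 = -7*d^2 - 10*d + 8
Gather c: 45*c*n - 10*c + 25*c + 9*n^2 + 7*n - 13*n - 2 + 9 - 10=c*(45*n + 15) + 9*n^2 - 6*n - 3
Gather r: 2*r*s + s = 2*r*s + s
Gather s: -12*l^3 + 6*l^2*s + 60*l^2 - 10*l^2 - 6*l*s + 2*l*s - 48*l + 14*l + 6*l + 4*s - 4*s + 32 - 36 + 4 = -12*l^3 + 50*l^2 - 28*l + s*(6*l^2 - 4*l)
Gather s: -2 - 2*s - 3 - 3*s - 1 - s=-6*s - 6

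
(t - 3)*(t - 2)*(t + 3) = t^3 - 2*t^2 - 9*t + 18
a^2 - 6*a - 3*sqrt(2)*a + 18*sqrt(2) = (a - 6)*(a - 3*sqrt(2))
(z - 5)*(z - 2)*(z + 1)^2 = z^4 - 5*z^3 - 3*z^2 + 13*z + 10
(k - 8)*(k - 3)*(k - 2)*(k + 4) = k^4 - 9*k^3 - 6*k^2 + 136*k - 192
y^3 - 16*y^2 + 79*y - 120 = (y - 8)*(y - 5)*(y - 3)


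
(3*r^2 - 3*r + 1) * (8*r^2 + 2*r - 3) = 24*r^4 - 18*r^3 - 7*r^2 + 11*r - 3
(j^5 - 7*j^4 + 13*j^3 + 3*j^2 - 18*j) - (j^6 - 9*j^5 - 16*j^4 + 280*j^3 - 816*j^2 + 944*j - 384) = -j^6 + 10*j^5 + 9*j^4 - 267*j^3 + 819*j^2 - 962*j + 384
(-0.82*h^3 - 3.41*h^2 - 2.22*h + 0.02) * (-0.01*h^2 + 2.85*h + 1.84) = 0.0082*h^5 - 2.3029*h^4 - 11.2051*h^3 - 12.6016*h^2 - 4.0278*h + 0.0368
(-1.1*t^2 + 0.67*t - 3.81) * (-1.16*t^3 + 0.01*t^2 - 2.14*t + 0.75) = 1.276*t^5 - 0.7882*t^4 + 6.7803*t^3 - 2.2969*t^2 + 8.6559*t - 2.8575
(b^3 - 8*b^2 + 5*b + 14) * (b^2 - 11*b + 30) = b^5 - 19*b^4 + 123*b^3 - 281*b^2 - 4*b + 420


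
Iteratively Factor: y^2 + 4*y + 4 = (y + 2)*(y + 2)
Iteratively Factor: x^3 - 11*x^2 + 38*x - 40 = (x - 4)*(x^2 - 7*x + 10) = (x - 5)*(x - 4)*(x - 2)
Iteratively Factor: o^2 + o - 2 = (o - 1)*(o + 2)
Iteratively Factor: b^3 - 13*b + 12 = (b - 3)*(b^2 + 3*b - 4) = (b - 3)*(b + 4)*(b - 1)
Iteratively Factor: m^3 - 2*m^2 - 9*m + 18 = (m + 3)*(m^2 - 5*m + 6) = (m - 2)*(m + 3)*(m - 3)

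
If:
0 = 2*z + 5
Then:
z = -5/2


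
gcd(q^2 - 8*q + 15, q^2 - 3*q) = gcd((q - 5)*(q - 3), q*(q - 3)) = q - 3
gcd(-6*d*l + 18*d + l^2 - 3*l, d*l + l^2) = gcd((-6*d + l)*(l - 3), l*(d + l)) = 1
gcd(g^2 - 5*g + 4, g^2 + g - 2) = g - 1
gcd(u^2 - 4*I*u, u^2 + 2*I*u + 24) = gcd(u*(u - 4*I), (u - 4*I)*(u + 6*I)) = u - 4*I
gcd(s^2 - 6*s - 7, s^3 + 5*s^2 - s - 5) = s + 1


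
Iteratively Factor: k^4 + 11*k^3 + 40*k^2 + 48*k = (k)*(k^3 + 11*k^2 + 40*k + 48) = k*(k + 4)*(k^2 + 7*k + 12) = k*(k + 3)*(k + 4)*(k + 4)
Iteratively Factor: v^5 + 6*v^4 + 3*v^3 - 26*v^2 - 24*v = (v)*(v^4 + 6*v^3 + 3*v^2 - 26*v - 24) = v*(v - 2)*(v^3 + 8*v^2 + 19*v + 12) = v*(v - 2)*(v + 4)*(v^2 + 4*v + 3) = v*(v - 2)*(v + 3)*(v + 4)*(v + 1)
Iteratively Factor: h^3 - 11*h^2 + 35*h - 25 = (h - 5)*(h^2 - 6*h + 5) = (h - 5)*(h - 1)*(h - 5)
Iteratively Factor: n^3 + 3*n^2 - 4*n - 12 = (n - 2)*(n^2 + 5*n + 6) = (n - 2)*(n + 2)*(n + 3)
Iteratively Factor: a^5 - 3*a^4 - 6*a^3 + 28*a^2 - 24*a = (a - 2)*(a^4 - a^3 - 8*a^2 + 12*a) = a*(a - 2)*(a^3 - a^2 - 8*a + 12) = a*(a - 2)*(a + 3)*(a^2 - 4*a + 4) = a*(a - 2)^2*(a + 3)*(a - 2)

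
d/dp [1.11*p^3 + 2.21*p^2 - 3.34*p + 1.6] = 3.33*p^2 + 4.42*p - 3.34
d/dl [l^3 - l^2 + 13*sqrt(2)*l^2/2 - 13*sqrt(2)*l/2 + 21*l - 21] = 3*l^2 - 2*l + 13*sqrt(2)*l - 13*sqrt(2)/2 + 21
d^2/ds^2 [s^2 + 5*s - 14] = 2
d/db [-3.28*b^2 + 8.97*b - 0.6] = 8.97 - 6.56*b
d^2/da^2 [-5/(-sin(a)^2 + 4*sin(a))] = 10*(-2*sin(a) + 6 - 5/sin(a) - 12/sin(a)^2 + 16/sin(a)^3)/(sin(a) - 4)^3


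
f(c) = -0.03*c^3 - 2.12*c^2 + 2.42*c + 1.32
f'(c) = -0.09*c^2 - 4.24*c + 2.42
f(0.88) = 1.79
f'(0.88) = -1.38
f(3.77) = -21.30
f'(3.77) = -14.84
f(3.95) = -24.05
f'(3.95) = -15.73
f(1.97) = -2.37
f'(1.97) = -6.28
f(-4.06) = -41.44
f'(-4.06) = 18.15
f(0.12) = 1.58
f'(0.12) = 1.91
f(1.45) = 0.28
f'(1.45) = -3.92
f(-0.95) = -2.87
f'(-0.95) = 6.37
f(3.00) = -11.31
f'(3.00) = -11.11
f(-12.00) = -281.16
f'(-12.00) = 40.34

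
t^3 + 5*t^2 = t^2*(t + 5)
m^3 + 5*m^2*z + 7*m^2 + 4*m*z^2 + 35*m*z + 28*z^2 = (m + 7)*(m + z)*(m + 4*z)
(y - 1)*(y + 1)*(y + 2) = y^3 + 2*y^2 - y - 2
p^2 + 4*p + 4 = (p + 2)^2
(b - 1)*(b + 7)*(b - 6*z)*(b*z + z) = b^4*z - 6*b^3*z^2 + 7*b^3*z - 42*b^2*z^2 - b^2*z + 6*b*z^2 - 7*b*z + 42*z^2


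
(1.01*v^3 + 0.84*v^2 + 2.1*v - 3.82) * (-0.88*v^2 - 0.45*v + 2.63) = -0.8888*v^5 - 1.1937*v^4 + 0.4303*v^3 + 4.6258*v^2 + 7.242*v - 10.0466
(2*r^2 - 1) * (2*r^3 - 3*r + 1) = 4*r^5 - 8*r^3 + 2*r^2 + 3*r - 1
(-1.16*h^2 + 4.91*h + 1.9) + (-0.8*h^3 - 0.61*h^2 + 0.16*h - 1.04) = -0.8*h^3 - 1.77*h^2 + 5.07*h + 0.86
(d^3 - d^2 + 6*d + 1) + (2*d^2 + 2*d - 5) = d^3 + d^2 + 8*d - 4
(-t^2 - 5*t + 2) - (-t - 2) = -t^2 - 4*t + 4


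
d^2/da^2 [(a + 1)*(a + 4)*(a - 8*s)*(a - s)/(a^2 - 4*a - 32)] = 2*(a^3 - 24*a^2 + 192*a + 72*s^2 - 648*s + 64)/(a^3 - 24*a^2 + 192*a - 512)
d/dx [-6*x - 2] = -6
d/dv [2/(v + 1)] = -2/(v + 1)^2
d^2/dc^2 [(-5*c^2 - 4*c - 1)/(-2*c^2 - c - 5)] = 12*(c^3 - 23*c^2 - 19*c + 16)/(8*c^6 + 12*c^5 + 66*c^4 + 61*c^3 + 165*c^2 + 75*c + 125)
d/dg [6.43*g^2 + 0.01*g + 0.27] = 12.86*g + 0.01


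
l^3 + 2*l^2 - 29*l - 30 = (l - 5)*(l + 1)*(l + 6)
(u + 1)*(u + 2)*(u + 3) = u^3 + 6*u^2 + 11*u + 6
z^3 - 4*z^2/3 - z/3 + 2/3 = (z - 1)^2*(z + 2/3)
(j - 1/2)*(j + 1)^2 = j^3 + 3*j^2/2 - 1/2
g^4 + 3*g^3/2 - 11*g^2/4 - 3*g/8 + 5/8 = (g - 1)*(g - 1/2)*(g + 1/2)*(g + 5/2)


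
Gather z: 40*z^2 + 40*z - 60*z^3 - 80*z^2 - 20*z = -60*z^3 - 40*z^2 + 20*z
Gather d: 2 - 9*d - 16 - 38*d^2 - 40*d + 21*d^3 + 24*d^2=21*d^3 - 14*d^2 - 49*d - 14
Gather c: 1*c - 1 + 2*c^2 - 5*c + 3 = 2*c^2 - 4*c + 2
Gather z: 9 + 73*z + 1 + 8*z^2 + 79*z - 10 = 8*z^2 + 152*z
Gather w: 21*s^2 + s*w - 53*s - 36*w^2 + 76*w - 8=21*s^2 - 53*s - 36*w^2 + w*(s + 76) - 8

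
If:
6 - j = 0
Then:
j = 6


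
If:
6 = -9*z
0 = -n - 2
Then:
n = -2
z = -2/3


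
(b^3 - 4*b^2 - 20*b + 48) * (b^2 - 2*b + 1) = b^5 - 6*b^4 - 11*b^3 + 84*b^2 - 116*b + 48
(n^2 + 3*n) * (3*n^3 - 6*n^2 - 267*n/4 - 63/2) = 3*n^5 + 3*n^4 - 339*n^3/4 - 927*n^2/4 - 189*n/2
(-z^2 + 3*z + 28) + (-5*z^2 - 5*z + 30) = -6*z^2 - 2*z + 58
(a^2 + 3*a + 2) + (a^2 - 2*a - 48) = 2*a^2 + a - 46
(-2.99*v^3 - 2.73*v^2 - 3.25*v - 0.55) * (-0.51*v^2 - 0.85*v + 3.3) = 1.5249*v^5 + 3.9338*v^4 - 5.889*v^3 - 5.966*v^2 - 10.2575*v - 1.815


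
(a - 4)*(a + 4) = a^2 - 16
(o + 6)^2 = o^2 + 12*o + 36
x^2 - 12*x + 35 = (x - 7)*(x - 5)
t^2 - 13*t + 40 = (t - 8)*(t - 5)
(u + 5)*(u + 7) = u^2 + 12*u + 35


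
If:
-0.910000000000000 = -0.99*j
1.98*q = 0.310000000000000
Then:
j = 0.92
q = 0.16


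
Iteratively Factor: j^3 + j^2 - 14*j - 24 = (j + 2)*(j^2 - j - 12) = (j + 2)*(j + 3)*(j - 4)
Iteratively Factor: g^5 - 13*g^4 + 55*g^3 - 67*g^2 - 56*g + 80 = (g - 5)*(g^4 - 8*g^3 + 15*g^2 + 8*g - 16) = (g - 5)*(g + 1)*(g^3 - 9*g^2 + 24*g - 16) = (g - 5)*(g - 4)*(g + 1)*(g^2 - 5*g + 4) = (g - 5)*(g - 4)^2*(g + 1)*(g - 1)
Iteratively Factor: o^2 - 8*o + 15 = (o - 3)*(o - 5)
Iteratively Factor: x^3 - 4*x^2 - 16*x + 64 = (x - 4)*(x^2 - 16) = (x - 4)^2*(x + 4)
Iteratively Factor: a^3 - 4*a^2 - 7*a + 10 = (a + 2)*(a^2 - 6*a + 5) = (a - 5)*(a + 2)*(a - 1)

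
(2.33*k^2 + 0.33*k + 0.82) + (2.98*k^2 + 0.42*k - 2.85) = 5.31*k^2 + 0.75*k - 2.03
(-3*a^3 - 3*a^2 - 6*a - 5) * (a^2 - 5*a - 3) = -3*a^5 + 12*a^4 + 18*a^3 + 34*a^2 + 43*a + 15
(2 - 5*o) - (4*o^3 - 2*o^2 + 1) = -4*o^3 + 2*o^2 - 5*o + 1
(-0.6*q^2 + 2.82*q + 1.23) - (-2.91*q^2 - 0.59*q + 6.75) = 2.31*q^2 + 3.41*q - 5.52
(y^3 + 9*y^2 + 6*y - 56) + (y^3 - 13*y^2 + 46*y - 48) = 2*y^3 - 4*y^2 + 52*y - 104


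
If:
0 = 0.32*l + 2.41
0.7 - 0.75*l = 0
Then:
No Solution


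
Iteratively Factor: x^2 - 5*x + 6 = (x - 3)*(x - 2)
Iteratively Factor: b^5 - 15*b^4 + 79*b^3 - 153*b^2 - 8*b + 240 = (b - 5)*(b^4 - 10*b^3 + 29*b^2 - 8*b - 48) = (b - 5)*(b - 4)*(b^3 - 6*b^2 + 5*b + 12) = (b - 5)*(b - 4)*(b + 1)*(b^2 - 7*b + 12) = (b - 5)*(b - 4)^2*(b + 1)*(b - 3)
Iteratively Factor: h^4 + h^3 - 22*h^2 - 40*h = (h + 2)*(h^3 - h^2 - 20*h) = h*(h + 2)*(h^2 - h - 20) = h*(h + 2)*(h + 4)*(h - 5)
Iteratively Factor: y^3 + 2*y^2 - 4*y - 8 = (y - 2)*(y^2 + 4*y + 4) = (y - 2)*(y + 2)*(y + 2)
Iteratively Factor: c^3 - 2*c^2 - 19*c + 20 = (c + 4)*(c^2 - 6*c + 5) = (c - 1)*(c + 4)*(c - 5)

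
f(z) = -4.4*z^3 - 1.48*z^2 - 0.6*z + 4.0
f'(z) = -13.2*z^2 - 2.96*z - 0.6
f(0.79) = 0.43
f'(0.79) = -11.18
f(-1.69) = 22.02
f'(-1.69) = -33.30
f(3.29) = -170.68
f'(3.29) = -153.22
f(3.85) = -271.34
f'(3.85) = -207.65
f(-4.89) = 486.04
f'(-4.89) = -301.77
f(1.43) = -12.75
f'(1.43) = -31.83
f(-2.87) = 97.55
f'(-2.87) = -100.83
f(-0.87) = 6.30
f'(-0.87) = -8.02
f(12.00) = -7819.52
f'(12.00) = -1936.92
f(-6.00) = 904.72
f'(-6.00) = -458.04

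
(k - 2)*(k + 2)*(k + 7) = k^3 + 7*k^2 - 4*k - 28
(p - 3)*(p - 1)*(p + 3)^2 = p^4 + 2*p^3 - 12*p^2 - 18*p + 27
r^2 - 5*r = r*(r - 5)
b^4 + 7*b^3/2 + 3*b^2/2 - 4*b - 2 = (b - 1)*(b + 1/2)*(b + 2)^2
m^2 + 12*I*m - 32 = (m + 4*I)*(m + 8*I)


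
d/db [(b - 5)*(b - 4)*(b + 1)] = 3*b^2 - 16*b + 11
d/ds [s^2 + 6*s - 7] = 2*s + 6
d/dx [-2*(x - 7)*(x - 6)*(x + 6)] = -6*x^2 + 28*x + 72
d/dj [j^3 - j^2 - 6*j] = 3*j^2 - 2*j - 6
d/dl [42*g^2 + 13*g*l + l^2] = 13*g + 2*l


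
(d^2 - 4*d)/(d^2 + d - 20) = d/(d + 5)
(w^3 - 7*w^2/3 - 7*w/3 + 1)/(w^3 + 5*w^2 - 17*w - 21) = (w - 1/3)/(w + 7)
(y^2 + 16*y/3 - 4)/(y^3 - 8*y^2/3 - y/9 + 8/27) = 9*(3*y^2 + 16*y - 12)/(27*y^3 - 72*y^2 - 3*y + 8)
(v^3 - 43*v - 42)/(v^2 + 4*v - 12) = (v^2 - 6*v - 7)/(v - 2)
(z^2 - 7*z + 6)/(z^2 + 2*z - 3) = (z - 6)/(z + 3)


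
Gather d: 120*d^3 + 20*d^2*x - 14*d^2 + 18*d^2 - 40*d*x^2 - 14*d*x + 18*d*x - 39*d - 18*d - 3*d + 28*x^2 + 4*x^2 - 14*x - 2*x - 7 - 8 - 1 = 120*d^3 + d^2*(20*x + 4) + d*(-40*x^2 + 4*x - 60) + 32*x^2 - 16*x - 16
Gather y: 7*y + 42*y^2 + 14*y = 42*y^2 + 21*y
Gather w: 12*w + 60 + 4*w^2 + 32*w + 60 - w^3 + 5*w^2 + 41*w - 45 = -w^3 + 9*w^2 + 85*w + 75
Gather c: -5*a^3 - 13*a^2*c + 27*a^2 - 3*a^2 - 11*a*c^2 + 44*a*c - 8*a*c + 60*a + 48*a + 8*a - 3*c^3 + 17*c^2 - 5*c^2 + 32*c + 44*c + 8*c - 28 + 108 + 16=-5*a^3 + 24*a^2 + 116*a - 3*c^3 + c^2*(12 - 11*a) + c*(-13*a^2 + 36*a + 84) + 96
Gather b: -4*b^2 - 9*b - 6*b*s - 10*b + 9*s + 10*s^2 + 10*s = -4*b^2 + b*(-6*s - 19) + 10*s^2 + 19*s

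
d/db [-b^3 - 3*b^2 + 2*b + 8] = -3*b^2 - 6*b + 2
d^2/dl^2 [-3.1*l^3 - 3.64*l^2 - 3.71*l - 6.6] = -18.6*l - 7.28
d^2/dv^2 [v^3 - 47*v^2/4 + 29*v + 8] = 6*v - 47/2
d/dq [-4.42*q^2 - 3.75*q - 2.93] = -8.84*q - 3.75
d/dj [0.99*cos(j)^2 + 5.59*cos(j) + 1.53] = -(1.98*cos(j) + 5.59)*sin(j)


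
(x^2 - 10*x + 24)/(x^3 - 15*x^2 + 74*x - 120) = 1/(x - 5)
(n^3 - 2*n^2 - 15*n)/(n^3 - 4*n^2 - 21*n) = (n - 5)/(n - 7)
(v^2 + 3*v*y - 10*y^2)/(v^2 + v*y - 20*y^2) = (-v + 2*y)/(-v + 4*y)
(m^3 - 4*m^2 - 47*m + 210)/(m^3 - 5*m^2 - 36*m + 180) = (m + 7)/(m + 6)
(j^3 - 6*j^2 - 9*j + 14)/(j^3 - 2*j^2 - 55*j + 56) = (j^2 - 5*j - 14)/(j^2 - j - 56)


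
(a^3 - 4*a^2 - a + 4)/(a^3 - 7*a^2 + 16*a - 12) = (a^3 - 4*a^2 - a + 4)/(a^3 - 7*a^2 + 16*a - 12)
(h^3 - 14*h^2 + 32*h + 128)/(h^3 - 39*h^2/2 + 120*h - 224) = 2*(h + 2)/(2*h - 7)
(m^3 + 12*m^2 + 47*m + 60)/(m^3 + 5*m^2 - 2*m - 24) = (m + 5)/(m - 2)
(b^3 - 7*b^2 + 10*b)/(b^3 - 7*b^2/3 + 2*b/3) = 3*(b - 5)/(3*b - 1)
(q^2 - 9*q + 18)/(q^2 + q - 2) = (q^2 - 9*q + 18)/(q^2 + q - 2)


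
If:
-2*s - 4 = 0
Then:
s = -2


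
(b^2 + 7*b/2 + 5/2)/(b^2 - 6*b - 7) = (b + 5/2)/(b - 7)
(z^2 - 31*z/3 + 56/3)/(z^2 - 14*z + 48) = (z - 7/3)/(z - 6)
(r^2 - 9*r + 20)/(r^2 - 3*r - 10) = (r - 4)/(r + 2)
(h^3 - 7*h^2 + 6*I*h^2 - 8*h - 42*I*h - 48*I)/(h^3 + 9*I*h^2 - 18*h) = (h^2 - 7*h - 8)/(h*(h + 3*I))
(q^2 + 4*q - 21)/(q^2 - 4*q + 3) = (q + 7)/(q - 1)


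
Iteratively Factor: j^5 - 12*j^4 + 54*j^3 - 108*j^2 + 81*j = (j)*(j^4 - 12*j^3 + 54*j^2 - 108*j + 81) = j*(j - 3)*(j^3 - 9*j^2 + 27*j - 27) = j*(j - 3)^2*(j^2 - 6*j + 9) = j*(j - 3)^3*(j - 3)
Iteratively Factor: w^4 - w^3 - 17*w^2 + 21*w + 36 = (w + 4)*(w^3 - 5*w^2 + 3*w + 9) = (w - 3)*(w + 4)*(w^2 - 2*w - 3) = (w - 3)^2*(w + 4)*(w + 1)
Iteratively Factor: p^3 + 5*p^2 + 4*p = (p + 1)*(p^2 + 4*p) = p*(p + 1)*(p + 4)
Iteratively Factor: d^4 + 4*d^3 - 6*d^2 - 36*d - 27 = (d + 3)*(d^3 + d^2 - 9*d - 9) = (d - 3)*(d + 3)*(d^2 + 4*d + 3) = (d - 3)*(d + 3)^2*(d + 1)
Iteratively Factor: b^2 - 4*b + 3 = (b - 1)*(b - 3)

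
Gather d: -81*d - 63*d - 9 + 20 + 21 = 32 - 144*d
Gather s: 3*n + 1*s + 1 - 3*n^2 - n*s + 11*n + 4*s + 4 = -3*n^2 + 14*n + s*(5 - n) + 5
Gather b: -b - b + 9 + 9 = 18 - 2*b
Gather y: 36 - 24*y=36 - 24*y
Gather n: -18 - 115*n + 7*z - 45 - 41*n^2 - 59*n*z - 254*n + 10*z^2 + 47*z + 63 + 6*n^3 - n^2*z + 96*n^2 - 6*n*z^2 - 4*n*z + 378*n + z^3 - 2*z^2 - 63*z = 6*n^3 + n^2*(55 - z) + n*(-6*z^2 - 63*z + 9) + z^3 + 8*z^2 - 9*z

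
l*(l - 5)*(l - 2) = l^3 - 7*l^2 + 10*l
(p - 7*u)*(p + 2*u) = p^2 - 5*p*u - 14*u^2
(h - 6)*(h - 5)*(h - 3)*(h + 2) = h^4 - 12*h^3 + 35*h^2 + 36*h - 180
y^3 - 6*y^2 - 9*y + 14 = (y - 7)*(y - 1)*(y + 2)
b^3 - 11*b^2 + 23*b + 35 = (b - 7)*(b - 5)*(b + 1)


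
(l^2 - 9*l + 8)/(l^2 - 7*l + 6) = (l - 8)/(l - 6)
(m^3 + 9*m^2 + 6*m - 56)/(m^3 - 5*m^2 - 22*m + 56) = (m + 7)/(m - 7)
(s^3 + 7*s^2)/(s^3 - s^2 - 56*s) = s/(s - 8)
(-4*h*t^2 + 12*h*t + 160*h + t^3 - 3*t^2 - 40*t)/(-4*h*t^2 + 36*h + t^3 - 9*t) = (t^2 - 3*t - 40)/(t^2 - 9)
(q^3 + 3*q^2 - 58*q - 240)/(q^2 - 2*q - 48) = q + 5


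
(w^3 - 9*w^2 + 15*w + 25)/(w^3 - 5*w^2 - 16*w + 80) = (w^2 - 4*w - 5)/(w^2 - 16)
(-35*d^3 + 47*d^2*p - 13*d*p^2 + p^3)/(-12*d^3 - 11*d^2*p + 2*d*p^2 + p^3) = (35*d^3 - 47*d^2*p + 13*d*p^2 - p^3)/(12*d^3 + 11*d^2*p - 2*d*p^2 - p^3)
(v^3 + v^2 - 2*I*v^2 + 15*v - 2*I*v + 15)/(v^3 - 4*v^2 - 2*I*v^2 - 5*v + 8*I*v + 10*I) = (v^2 - 2*I*v + 15)/(v^2 - v*(5 + 2*I) + 10*I)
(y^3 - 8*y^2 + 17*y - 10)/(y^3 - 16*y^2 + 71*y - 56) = (y^2 - 7*y + 10)/(y^2 - 15*y + 56)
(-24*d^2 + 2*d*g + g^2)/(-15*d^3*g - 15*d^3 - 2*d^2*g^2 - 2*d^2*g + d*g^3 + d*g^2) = (24*d^2 - 2*d*g - g^2)/(d*(15*d^2*g + 15*d^2 + 2*d*g^2 + 2*d*g - g^3 - g^2))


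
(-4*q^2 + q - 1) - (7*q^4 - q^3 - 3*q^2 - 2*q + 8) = -7*q^4 + q^3 - q^2 + 3*q - 9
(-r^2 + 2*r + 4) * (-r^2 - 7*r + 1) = r^4 + 5*r^3 - 19*r^2 - 26*r + 4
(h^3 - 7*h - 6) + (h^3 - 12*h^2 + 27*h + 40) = 2*h^3 - 12*h^2 + 20*h + 34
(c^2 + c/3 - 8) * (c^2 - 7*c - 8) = c^4 - 20*c^3/3 - 55*c^2/3 + 160*c/3 + 64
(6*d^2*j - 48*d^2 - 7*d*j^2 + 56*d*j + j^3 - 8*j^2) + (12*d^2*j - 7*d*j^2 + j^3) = 18*d^2*j - 48*d^2 - 14*d*j^2 + 56*d*j + 2*j^3 - 8*j^2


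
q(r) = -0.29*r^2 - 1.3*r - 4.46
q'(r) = -0.58*r - 1.3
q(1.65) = -7.39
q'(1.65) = -2.26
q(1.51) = -7.08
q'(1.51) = -2.18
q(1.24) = -6.52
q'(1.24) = -2.02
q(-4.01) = -3.91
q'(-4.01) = 1.03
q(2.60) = -9.80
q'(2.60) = -2.81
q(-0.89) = -3.53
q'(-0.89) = -0.78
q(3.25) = -11.75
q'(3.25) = -3.18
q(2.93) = -10.76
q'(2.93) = -3.00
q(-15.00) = -50.21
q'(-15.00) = 7.40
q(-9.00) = -16.25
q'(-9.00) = 3.92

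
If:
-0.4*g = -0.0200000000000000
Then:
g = 0.05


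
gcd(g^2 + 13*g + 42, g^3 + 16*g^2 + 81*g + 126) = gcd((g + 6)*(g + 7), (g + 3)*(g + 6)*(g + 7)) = g^2 + 13*g + 42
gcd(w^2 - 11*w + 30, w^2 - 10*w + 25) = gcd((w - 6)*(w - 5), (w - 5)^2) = w - 5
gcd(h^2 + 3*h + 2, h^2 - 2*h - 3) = h + 1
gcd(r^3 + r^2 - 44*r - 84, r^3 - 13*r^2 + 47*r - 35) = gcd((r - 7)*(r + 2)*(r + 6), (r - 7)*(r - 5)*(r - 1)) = r - 7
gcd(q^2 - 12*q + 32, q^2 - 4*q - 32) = q - 8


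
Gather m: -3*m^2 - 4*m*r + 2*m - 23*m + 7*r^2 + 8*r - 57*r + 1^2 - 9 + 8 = -3*m^2 + m*(-4*r - 21) + 7*r^2 - 49*r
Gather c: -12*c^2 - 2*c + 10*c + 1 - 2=-12*c^2 + 8*c - 1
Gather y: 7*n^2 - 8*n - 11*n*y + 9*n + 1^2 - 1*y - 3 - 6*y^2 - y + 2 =7*n^2 + n - 6*y^2 + y*(-11*n - 2)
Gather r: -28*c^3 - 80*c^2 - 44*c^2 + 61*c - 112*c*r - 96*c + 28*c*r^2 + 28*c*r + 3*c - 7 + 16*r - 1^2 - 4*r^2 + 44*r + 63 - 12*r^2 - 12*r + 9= -28*c^3 - 124*c^2 - 32*c + r^2*(28*c - 16) + r*(48 - 84*c) + 64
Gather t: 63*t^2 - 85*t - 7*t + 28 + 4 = 63*t^2 - 92*t + 32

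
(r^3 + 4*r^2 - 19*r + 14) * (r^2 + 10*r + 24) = r^5 + 14*r^4 + 45*r^3 - 80*r^2 - 316*r + 336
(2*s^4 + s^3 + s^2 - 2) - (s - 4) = 2*s^4 + s^3 + s^2 - s + 2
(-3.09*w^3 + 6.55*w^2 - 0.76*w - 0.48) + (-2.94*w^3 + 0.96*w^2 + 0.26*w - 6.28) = -6.03*w^3 + 7.51*w^2 - 0.5*w - 6.76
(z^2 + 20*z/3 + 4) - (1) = z^2 + 20*z/3 + 3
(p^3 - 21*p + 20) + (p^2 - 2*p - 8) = p^3 + p^2 - 23*p + 12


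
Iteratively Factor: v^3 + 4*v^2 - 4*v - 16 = (v + 4)*(v^2 - 4) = (v - 2)*(v + 4)*(v + 2)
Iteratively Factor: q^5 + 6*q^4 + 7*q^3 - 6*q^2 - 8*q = (q + 1)*(q^4 + 5*q^3 + 2*q^2 - 8*q) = (q - 1)*(q + 1)*(q^3 + 6*q^2 + 8*q) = (q - 1)*(q + 1)*(q + 2)*(q^2 + 4*q) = (q - 1)*(q + 1)*(q + 2)*(q + 4)*(q)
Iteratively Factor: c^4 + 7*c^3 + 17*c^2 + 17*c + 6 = (c + 3)*(c^3 + 4*c^2 + 5*c + 2) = (c + 1)*(c + 3)*(c^2 + 3*c + 2) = (c + 1)*(c + 2)*(c + 3)*(c + 1)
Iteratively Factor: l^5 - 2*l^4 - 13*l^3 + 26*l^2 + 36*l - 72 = (l - 3)*(l^4 + l^3 - 10*l^2 - 4*l + 24) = (l - 3)*(l + 2)*(l^3 - l^2 - 8*l + 12) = (l - 3)*(l + 2)*(l + 3)*(l^2 - 4*l + 4) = (l - 3)*(l - 2)*(l + 2)*(l + 3)*(l - 2)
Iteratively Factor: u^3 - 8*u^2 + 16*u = (u - 4)*(u^2 - 4*u) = (u - 4)^2*(u)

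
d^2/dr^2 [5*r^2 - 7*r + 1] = 10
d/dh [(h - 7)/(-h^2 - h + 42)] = (-h^2 - h + (h - 7)*(2*h + 1) + 42)/(h^2 + h - 42)^2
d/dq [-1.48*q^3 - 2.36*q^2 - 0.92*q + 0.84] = -4.44*q^2 - 4.72*q - 0.92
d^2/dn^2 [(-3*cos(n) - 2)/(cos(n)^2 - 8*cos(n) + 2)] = 2*(-27*(1 - cos(2*n))^2*cos(n) - 32*(1 - cos(2*n))^2 - 428*cos(n) - 424*cos(2*n) + 66*cos(3*n) + 6*cos(5*n) + 1080)/(16*cos(n) - cos(2*n) - 5)^3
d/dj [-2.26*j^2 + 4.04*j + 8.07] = 4.04 - 4.52*j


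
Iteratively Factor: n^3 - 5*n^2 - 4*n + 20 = (n - 5)*(n^2 - 4) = (n - 5)*(n + 2)*(n - 2)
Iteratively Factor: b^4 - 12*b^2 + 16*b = (b - 2)*(b^3 + 2*b^2 - 8*b) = (b - 2)*(b + 4)*(b^2 - 2*b) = (b - 2)^2*(b + 4)*(b)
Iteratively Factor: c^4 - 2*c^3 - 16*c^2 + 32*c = (c + 4)*(c^3 - 6*c^2 + 8*c) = c*(c + 4)*(c^2 - 6*c + 8) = c*(c - 4)*(c + 4)*(c - 2)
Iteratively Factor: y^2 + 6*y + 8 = (y + 4)*(y + 2)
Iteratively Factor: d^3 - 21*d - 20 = (d + 4)*(d^2 - 4*d - 5) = (d - 5)*(d + 4)*(d + 1)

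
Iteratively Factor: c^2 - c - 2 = (c - 2)*(c + 1)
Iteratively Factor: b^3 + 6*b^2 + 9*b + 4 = (b + 4)*(b^2 + 2*b + 1) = (b + 1)*(b + 4)*(b + 1)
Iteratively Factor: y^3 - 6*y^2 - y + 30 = (y - 5)*(y^2 - y - 6) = (y - 5)*(y - 3)*(y + 2)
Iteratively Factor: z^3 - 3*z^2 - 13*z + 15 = (z - 1)*(z^2 - 2*z - 15) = (z - 5)*(z - 1)*(z + 3)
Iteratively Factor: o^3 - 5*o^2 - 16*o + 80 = (o + 4)*(o^2 - 9*o + 20) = (o - 5)*(o + 4)*(o - 4)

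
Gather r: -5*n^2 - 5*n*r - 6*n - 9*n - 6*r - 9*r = -5*n^2 - 15*n + r*(-5*n - 15)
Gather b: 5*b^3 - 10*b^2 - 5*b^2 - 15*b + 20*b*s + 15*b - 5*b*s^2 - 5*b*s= 5*b^3 - 15*b^2 + b*(-5*s^2 + 15*s)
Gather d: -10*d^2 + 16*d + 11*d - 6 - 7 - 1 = -10*d^2 + 27*d - 14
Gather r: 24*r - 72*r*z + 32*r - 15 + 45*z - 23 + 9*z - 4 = r*(56 - 72*z) + 54*z - 42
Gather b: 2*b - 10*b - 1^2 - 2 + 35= 32 - 8*b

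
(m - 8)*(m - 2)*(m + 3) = m^3 - 7*m^2 - 14*m + 48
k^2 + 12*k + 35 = (k + 5)*(k + 7)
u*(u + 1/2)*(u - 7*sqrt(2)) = u^3 - 7*sqrt(2)*u^2 + u^2/2 - 7*sqrt(2)*u/2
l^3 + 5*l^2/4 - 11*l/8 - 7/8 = (l - 1)*(l + 1/2)*(l + 7/4)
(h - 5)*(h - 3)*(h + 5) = h^3 - 3*h^2 - 25*h + 75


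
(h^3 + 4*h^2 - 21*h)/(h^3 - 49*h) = (h - 3)/(h - 7)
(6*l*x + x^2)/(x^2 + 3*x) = (6*l + x)/(x + 3)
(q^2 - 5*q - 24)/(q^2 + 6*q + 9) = (q - 8)/(q + 3)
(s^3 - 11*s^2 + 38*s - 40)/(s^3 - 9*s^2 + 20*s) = (s - 2)/s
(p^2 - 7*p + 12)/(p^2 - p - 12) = (p - 3)/(p + 3)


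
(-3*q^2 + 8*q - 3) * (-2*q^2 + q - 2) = 6*q^4 - 19*q^3 + 20*q^2 - 19*q + 6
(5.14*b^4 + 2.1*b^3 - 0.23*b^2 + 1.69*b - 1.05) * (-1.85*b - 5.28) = -9.509*b^5 - 31.0242*b^4 - 10.6625*b^3 - 1.9121*b^2 - 6.9807*b + 5.544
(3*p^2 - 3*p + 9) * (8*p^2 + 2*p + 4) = 24*p^4 - 18*p^3 + 78*p^2 + 6*p + 36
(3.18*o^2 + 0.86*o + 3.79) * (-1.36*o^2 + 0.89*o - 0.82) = -4.3248*o^4 + 1.6606*o^3 - 6.9966*o^2 + 2.6679*o - 3.1078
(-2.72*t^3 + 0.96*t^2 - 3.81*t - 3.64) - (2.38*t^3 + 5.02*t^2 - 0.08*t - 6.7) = -5.1*t^3 - 4.06*t^2 - 3.73*t + 3.06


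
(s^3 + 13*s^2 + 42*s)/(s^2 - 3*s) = (s^2 + 13*s + 42)/(s - 3)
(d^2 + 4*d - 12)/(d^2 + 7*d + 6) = (d - 2)/(d + 1)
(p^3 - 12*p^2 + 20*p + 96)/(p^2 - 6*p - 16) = p - 6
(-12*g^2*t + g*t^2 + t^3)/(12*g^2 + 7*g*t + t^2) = t*(-3*g + t)/(3*g + t)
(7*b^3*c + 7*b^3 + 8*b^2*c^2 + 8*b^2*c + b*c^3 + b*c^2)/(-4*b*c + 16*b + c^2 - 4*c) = b*(-7*b^2*c - 7*b^2 - 8*b*c^2 - 8*b*c - c^3 - c^2)/(4*b*c - 16*b - c^2 + 4*c)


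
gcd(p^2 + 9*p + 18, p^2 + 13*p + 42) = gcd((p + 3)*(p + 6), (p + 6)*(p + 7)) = p + 6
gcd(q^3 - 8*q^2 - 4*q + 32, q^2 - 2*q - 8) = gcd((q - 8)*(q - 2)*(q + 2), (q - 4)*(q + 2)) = q + 2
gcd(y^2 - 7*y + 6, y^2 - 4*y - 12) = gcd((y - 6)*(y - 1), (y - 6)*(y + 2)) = y - 6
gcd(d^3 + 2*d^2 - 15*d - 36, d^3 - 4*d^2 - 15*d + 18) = d + 3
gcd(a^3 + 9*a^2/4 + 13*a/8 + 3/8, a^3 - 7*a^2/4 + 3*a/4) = 1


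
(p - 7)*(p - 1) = p^2 - 8*p + 7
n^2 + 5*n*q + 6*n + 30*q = (n + 6)*(n + 5*q)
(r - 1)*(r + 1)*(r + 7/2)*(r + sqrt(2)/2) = r^4 + sqrt(2)*r^3/2 + 7*r^3/2 - r^2 + 7*sqrt(2)*r^2/4 - 7*r/2 - sqrt(2)*r/2 - 7*sqrt(2)/4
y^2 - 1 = (y - 1)*(y + 1)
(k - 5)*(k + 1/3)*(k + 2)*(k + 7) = k^4 + 13*k^3/3 - 89*k^2/3 - 241*k/3 - 70/3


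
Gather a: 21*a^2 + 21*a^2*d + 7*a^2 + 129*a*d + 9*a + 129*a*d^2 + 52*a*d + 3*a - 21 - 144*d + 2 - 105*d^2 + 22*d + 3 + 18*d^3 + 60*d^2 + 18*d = a^2*(21*d + 28) + a*(129*d^2 + 181*d + 12) + 18*d^3 - 45*d^2 - 104*d - 16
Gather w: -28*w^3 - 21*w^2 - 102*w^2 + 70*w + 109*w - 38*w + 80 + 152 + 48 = -28*w^3 - 123*w^2 + 141*w + 280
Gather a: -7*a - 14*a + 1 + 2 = 3 - 21*a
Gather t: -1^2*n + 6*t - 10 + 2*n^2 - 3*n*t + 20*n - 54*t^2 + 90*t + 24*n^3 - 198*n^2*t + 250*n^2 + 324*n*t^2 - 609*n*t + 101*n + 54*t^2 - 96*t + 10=24*n^3 + 252*n^2 + 324*n*t^2 + 120*n + t*(-198*n^2 - 612*n)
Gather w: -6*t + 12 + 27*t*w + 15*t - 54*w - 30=9*t + w*(27*t - 54) - 18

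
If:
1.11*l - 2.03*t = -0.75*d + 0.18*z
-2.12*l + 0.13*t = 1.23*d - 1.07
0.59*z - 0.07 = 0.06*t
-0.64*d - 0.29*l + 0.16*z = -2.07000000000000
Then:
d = 4.12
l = -1.85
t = 0.49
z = 0.17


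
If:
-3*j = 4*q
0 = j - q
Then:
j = 0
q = 0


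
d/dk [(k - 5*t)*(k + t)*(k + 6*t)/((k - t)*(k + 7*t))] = (k^4 + 12*k^3*t + 20*k^2*t^2 + 32*k*t^3 + 383*t^4)/(k^4 + 12*k^3*t + 22*k^2*t^2 - 84*k*t^3 + 49*t^4)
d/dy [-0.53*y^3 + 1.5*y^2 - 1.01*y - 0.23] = -1.59*y^2 + 3.0*y - 1.01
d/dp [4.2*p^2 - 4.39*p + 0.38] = 8.4*p - 4.39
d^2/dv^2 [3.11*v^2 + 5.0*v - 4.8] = 6.22000000000000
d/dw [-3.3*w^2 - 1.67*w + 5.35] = -6.6*w - 1.67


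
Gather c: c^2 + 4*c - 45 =c^2 + 4*c - 45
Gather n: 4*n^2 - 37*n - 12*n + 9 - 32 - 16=4*n^2 - 49*n - 39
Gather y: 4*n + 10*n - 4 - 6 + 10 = 14*n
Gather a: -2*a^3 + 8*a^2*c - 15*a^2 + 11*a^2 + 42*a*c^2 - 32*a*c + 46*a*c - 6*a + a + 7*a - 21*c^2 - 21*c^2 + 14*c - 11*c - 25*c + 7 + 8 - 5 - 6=-2*a^3 + a^2*(8*c - 4) + a*(42*c^2 + 14*c + 2) - 42*c^2 - 22*c + 4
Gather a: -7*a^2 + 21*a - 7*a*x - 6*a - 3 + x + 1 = -7*a^2 + a*(15 - 7*x) + x - 2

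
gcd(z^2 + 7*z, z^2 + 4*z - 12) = 1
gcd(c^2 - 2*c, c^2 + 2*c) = c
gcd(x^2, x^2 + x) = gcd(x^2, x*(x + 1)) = x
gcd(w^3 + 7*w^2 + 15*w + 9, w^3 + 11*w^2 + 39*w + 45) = w^2 + 6*w + 9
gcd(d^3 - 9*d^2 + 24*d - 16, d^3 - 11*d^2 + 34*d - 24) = d^2 - 5*d + 4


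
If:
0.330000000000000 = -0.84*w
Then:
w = -0.39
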